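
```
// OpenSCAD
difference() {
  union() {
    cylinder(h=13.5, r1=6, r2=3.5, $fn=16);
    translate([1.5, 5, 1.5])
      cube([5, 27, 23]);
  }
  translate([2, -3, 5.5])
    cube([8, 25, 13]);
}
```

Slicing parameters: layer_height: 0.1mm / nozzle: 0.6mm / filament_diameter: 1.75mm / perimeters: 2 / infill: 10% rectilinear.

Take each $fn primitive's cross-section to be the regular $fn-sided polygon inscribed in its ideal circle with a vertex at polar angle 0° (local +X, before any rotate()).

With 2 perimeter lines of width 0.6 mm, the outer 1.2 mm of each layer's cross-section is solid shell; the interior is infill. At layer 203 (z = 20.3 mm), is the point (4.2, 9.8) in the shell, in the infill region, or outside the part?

At z = 20.3 mm: the cone is absent (z outside [0, 13.5]); the cube at (1.5, 5) is present — its section is the full 5×27 rectangle; Taking the union: only the 5×27 cube at (1.5, 5) is present, so the union is just that shape — 1 connected region; the cube at (2, -3) is absent (z outside [5.5, 18.5]); After the difference (first − rest): none of the subtracted shapes is present at this height, so the result so far is unchanged — 1 connected region. Overall, the cross-section is a single solid region. The nearest boundary edge runs (6.50, 5.00)→(6.50, 32.00); distance from the point to it = 2.30 mm. The point is inside the cross-section and 2.30 mm from the nearest boundary — more than the 1.2 mm shell width (2 × 0.6), so it's in the infill interior.

infill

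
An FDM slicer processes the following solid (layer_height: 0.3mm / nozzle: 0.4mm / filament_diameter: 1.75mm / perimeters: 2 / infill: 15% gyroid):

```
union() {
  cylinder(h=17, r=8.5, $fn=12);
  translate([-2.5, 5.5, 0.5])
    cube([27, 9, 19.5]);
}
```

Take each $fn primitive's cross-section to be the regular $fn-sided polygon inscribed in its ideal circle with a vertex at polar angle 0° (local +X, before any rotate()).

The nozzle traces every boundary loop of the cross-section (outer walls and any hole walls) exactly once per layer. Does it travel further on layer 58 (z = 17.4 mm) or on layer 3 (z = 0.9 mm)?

layer 3 (z = 0.9 mm)

Layer 58 (z = 17.4): the cylinder is absent (z outside [0, 17]); the cube at (-2.5, 5.5) (footprint 27×9) is included at this height (perimeter 72.00 mm); Merging all regions: only the 27×9 cube at (-2.5, 5.5) is present, so the union is just that shape — boundary = 72.00 mm. So its perimeter = 72.00 mm. Layer 3 (z = 0.9): the r=8.5 cylinder contributes a regular 12-gon of circumradius 8.5 (perimeter = 2·12·8.500·sin(180°/12) = 52.80 mm); the cube at (-2.5, 5.5) (footprint 27×9) is included at this height (perimeter 72.00 mm); Taking the union: the regions partially overlap (shared area 18.72 mm²), so the edge portions inside another operand are dropped and the merged outline is re-measured after clipping — boundary = 104.24 mm. So its perimeter = 104.24 mm. Layer 3 is larger (104.24 vs 72.00 mm).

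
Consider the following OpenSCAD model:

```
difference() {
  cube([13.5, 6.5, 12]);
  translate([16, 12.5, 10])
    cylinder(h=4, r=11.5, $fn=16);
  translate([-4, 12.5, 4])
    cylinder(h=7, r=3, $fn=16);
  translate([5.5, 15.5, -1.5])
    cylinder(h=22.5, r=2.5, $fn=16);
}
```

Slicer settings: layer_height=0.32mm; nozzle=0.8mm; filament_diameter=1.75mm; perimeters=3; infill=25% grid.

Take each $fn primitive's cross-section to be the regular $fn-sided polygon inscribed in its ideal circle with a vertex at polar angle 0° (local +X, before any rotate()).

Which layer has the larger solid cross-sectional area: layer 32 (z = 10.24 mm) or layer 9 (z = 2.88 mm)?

Layer 32 (z = 10.24): the cube is present — its section is the full 13.5×6.5 rectangle (area 87.75 mm²); the cylinder at (16, 12.5): section is a regular 16-gon, circumradius r=11.5 (area = (16/2)·11.500²·sin(360°/16) = 404.88 mm²); the r=3 cylinder at (-4, 12.5) contributes a regular 16-gon of circumradius 3 (area = (16/2)·3.000²·sin(360°/16) = 27.55 mm²); the r=2.5 cylinder at (5.5, 15.5) gives a regular 16-gon of circumradius 2.5 (constant along its height) (area = (16/2)·2.500²·sin(360°/16) = 19.13 mm²); Subtracting the remaining from the first: starting from the 13.5×6.5 cube (87.75 mm²), the r=11.5 cylinder at (16, 12.5) partially overlaps it — only the 23.27 mm² overlap (of its 404.88 mm²) is removed, clipping the outline; the r=3 cylinder at (-4, 12.5) misses the remaining region (no effect); the r=2.5 cylinder at (5.5, 15.5) misses the remaining region (no effect) — area = 64.48 mm². So its area = 64.48 mm². Layer 9 (z = 2.88): the 13.5×6.5 cube contributes its full rectangle (area 87.75 mm²); the cylinder at (16, 12.5) is absent (z outside [10, 14]); the cylinder at (-4, 12.5) is not intersected at this z (z outside [4, 11]); the cylinder at (5.5, 15.5): section is a regular 16-gon, circumradius r=2.5 (area = (16/2)·2.500²·sin(360°/16) = 19.13 mm²); After the difference (first − rest): starting from the 13.5×6.5 cube (87.75 mm²), the r=2.5 cylinder at (5.5, 15.5) misses the remaining region (no effect) — area = 87.75 mm². So its area = 87.75 mm². Layer 9 is larger (87.75 vs 64.48 mm²).

layer 9 (z = 2.88 mm)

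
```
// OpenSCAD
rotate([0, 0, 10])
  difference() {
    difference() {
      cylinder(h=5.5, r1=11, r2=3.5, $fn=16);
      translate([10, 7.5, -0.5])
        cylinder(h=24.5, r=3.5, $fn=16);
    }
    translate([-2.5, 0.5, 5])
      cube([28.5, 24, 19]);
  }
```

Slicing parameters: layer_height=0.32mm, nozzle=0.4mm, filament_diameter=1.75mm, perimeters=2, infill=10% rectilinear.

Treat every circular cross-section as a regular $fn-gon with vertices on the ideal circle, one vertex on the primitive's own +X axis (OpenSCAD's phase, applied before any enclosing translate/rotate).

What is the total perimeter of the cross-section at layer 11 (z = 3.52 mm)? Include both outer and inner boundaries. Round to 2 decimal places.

38.71 mm

At z = 3.52 mm: the cone (r1=11→r2=3.5) has section circumradius 6.200 here — a regular 16-gon (perimeter = 2·16·6.200·sin(180°/16) = 38.71 mm); the r=3.5 cylinder at (10, 7.5) gives a regular 16-gon of circumradius 3.5 (constant along its height) (perimeter = 2·16·3.500·sin(180°/16) = 21.85 mm); Subtracting the remaining from the first: starting from the cone, the r=3.5 cylinder at (10, 7.5) misses the remaining region (no effect) — boundary = 38.71 mm; the cube at (-2.5, 0.5) does not reach this height (z outside [5, 24]); Taking the first minus the rest: none of the subtracted shapes is present at this height, so that combined region is unchanged — boundary = 38.71 mm; (rotated 10° about Z; rotation is an isometry so areas/perimeters/island counts are preserved). Overall, the cross-section is a single solid region. Total boundary length (outer) = 38.71 mm.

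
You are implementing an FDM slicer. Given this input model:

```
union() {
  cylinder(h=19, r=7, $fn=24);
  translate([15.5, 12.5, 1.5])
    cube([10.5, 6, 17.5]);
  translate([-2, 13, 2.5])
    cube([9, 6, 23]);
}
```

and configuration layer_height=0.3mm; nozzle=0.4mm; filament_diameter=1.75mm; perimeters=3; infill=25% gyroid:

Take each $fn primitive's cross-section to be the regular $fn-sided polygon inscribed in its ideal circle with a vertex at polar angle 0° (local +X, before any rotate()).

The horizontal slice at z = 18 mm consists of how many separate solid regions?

3

At z = 18 mm: the cylinder: section is a regular 24-gon, circumradius r=7; the cube at (15.5, 12.5) is present — its section is the full 10.5×6 rectangle; the 9×6 cube at (-2, 13) contributes its full rectangle; Taking the union: the 3 present regions are separate (no shared area or edge), so areas and boundary lengths simply add and each stays a separate island — 3 connected regions. The result has 3 disconnected regions.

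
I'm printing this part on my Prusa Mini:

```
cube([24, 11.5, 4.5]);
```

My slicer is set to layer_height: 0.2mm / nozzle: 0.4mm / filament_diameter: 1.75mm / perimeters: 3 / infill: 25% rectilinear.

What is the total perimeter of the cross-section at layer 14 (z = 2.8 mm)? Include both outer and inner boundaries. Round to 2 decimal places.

At z = 2.8 mm: the cube (footprint 24×11.5) is included at this height (perimeter 71.00 mm). Overall, the cross-section is a single solid region. Total boundary length (outer) = 71.00 mm.

71.00 mm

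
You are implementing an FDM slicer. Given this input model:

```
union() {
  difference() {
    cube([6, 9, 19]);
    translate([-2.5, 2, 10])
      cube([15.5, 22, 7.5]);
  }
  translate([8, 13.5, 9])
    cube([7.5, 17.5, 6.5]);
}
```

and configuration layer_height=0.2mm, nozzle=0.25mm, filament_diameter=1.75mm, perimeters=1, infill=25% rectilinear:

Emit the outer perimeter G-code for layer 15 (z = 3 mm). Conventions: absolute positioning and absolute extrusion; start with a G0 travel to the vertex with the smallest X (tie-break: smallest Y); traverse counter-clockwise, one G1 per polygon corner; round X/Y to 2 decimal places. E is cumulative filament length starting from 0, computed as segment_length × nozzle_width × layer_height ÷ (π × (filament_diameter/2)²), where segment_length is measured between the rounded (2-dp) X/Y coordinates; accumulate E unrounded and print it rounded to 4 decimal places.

At z = 3 mm: the cube is present — its section is the full 6×9 rectangle; the cube at (-2.5, 2) does not reach this height (z outside [10, 17.5]); After the difference (first − rest): none of the subtracted shapes is present at this height, so the 6×9 cube is unchanged — 1 connected region; the cube at (8, 13.5) does not reach this height (z outside [9, 15.5]); Combining (union): only the result so far is present, so the union is just that shape — 1 connected region. The outline is a single polygon with 4 vertices. Extrusion per mm of travel: 0.25 × 0.2 / (π × 0.875²) = 0.020788. Accumulating E over each segment gives final E = 0.6236.

G0 X0.00 Y0.00 Z3.00
G1 X6.00 Y0.00 E0.1247
G1 X6.00 Y9.00 E0.3118
G1 X0.00 Y9.00 E0.4365
G1 X0.00 Y0.00 E0.6236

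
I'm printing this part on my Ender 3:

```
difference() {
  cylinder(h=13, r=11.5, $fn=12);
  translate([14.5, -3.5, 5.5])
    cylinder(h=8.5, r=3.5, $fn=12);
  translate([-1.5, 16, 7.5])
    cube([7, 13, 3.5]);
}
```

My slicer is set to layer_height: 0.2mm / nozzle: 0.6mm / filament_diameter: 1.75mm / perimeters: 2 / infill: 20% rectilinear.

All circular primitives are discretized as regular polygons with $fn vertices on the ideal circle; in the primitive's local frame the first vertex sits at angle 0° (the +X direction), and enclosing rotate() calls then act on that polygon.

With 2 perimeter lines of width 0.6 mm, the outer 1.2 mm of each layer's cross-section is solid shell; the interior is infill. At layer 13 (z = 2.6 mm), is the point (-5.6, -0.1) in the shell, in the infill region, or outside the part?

infill

At z = 2.6 mm: the cylinder: section is a regular 12-gon, circumradius r=11.5; the cylinder at (14.5, -3.5) is absent (z outside [5.5, 14]); the cube at (-1.5, 16) is not intersected at this z (z outside [7.5, 11]); After the difference (first − rest): none of the subtracted shapes is present at this height, so the r=11.5 cylinder is unchanged — 1 connected region. Overall, the cross-section is a single solid region. The nearest boundary edge runs (-11.50, 0.00)→(-9.96, -5.75); distance from the point to it = 5.67 mm. The point is inside the cross-section and 5.67 mm from the nearest boundary — more than the 1.2 mm shell width (2 × 0.6), so it's in the infill interior.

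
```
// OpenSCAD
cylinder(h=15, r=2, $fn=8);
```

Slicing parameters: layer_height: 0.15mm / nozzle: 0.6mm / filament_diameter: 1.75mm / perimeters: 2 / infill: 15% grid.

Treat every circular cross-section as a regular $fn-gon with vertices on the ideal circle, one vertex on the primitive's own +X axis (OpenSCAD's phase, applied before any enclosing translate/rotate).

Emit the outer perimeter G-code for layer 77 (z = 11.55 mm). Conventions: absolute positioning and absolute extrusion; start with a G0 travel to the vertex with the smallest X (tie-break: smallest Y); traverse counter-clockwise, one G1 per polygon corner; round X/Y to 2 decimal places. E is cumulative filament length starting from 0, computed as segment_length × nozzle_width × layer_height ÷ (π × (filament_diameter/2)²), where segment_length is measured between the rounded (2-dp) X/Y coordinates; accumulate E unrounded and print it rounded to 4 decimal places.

G0 X-2.00 Y0.00 Z11.55
G1 X-1.41 Y-1.41 E0.0572
G1 X0.00 Y-2.00 E0.1144
G1 X1.41 Y-1.41 E0.1716
G1 X2.00 Y0.00 E0.2288
G1 X1.41 Y1.41 E0.2860
G1 X0.00 Y2.00 E0.3431
G1 X-1.41 Y1.41 E0.4003
G1 X-2.00 Y0.00 E0.4575

At z = 11.55 mm: the r=2 cylinder contributes a regular 8-gon of circumradius 2. The outline is a single polygon with 8 vertices. Extrusion per mm of travel: 0.6 × 0.15 / (π × 0.875²) = 0.037418. Accumulating E over each segment gives final E = 0.4575.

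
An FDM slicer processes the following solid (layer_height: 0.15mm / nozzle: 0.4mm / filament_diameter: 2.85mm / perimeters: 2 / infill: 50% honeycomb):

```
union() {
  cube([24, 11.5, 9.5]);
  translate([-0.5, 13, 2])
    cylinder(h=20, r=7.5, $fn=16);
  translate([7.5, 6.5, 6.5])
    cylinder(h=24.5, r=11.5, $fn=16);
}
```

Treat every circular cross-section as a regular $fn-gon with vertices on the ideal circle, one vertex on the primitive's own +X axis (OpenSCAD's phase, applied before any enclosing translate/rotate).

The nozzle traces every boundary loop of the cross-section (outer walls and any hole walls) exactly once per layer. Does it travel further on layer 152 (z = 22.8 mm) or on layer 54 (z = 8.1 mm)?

layer 54 (z = 8.1 mm)

Layer 152 (z = 22.8): the cube is not intersected at this z (z outside [0, 9.5]); the cylinder at (-0.5, 13) is absent (z outside [2, 22]); the r=11.5 cylinder at (7.5, 6.5) gives a regular 16-gon of circumradius 11.5 (constant along its height) (perimeter = 2·16·11.500·sin(180°/16) = 71.79 mm); Merging all regions: only the r=11.5 cylinder at (7.5, 6.5) is present, so the union is just that shape — boundary = 71.79 mm. So its perimeter = 71.79 mm. Layer 54 (z = 8.1): the 24×11.5 cube contributes its full rectangle (perimeter 71.00 mm); the r=7.5 cylinder at (-0.5, 13) contributes a regular 16-gon of circumradius 7.5 (perimeter = 2·16·7.500·sin(180°/16) = 46.82 mm); the cylinder at (7.5, 6.5): section is a regular 16-gon, circumradius r=11.5 (perimeter = 2·16·11.500·sin(180°/16) = 71.79 mm); Taking the union: the regions partially overlap (shared area 299.65 mm²), so the edge portions inside another operand are dropped and the merged outline is re-measured after clipping — boundary = 95.39 mm. So its perimeter = 95.39 mm. Layer 54 is larger (95.39 vs 71.79 mm).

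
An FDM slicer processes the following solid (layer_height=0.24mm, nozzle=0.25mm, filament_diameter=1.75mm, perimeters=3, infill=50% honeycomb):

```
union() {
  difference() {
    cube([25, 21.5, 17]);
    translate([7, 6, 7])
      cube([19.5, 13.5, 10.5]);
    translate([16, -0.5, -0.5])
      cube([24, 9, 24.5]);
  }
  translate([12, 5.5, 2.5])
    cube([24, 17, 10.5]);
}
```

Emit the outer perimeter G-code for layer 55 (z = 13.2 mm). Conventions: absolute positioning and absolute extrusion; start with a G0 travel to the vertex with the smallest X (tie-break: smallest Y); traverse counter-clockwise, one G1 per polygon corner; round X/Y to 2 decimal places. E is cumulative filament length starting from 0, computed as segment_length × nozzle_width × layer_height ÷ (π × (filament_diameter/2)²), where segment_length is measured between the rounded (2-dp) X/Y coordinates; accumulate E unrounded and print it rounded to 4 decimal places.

At z = 13.2 mm: the 25×21.5 cube contributes its full rectangle; the 19.5×13.5 cube at (7, 6) contributes its full rectangle; the 24×9 cube at (16, -0.5) contributes its full rectangle; After the difference (first − rest): starting from the 25×21.5 cube, the 19.5×13.5 cube at (7, 6) partially overlaps it — only the 243.00 mm² overlap (of its 263.25 mm²) is removed, clipping the outline; the 24×9 cube at (16, -0.5) partially overlaps it — only the 54.00 mm² overlap (of its 216.00 mm²) is removed, clipping the outline — 1 connected region; the cube at (12, 5.5) does not reach this height (z outside [2.5, 13]); Taking the union: only that combined region is present, so the union is just that shape — 1 connected region. The outline is a single polygon with 8 vertices. Extrusion per mm of travel: 0.25 × 0.24 / (π × 0.875²) = 0.024945. Accumulating E over each segment gives final E = 2.7689.

G0 X0.00 Y0.00 Z13.20
G1 X16.00 Y0.00 E0.3991
G1 X16.00 Y6.00 E0.5488
G1 X7.00 Y6.00 E0.7733
G1 X7.00 Y19.50 E1.1101
G1 X25.00 Y19.50 E1.5591
G1 X25.00 Y21.50 E1.6090
G1 X0.00 Y21.50 E2.2326
G1 X0.00 Y0.00 E2.7689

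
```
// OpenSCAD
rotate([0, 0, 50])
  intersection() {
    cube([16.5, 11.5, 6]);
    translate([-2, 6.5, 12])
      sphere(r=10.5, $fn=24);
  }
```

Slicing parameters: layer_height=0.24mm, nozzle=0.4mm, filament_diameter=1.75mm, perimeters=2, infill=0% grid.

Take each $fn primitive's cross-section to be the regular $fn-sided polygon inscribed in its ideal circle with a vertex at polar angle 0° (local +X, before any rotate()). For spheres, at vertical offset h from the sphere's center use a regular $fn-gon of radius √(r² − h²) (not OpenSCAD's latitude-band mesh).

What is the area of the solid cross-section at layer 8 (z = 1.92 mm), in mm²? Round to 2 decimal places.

2.72 mm²

At z = 1.92 mm: the 16.5×11.5 cube contributes its full rectangle (area 189.75 mm²); the r=10.5 sphere at (-2, 6.5) slices to a regular 24-gon of circumradius 2.940 (√(r²−h²) with h=10.08 from center) (area = (24/2)·2.940²·sin(360°/24) = 26.85 mm²); After intersecting: the r=10.5 sphere at (-2, 6.5) partially overlaps the 16.5×11.5 cube; clipping to the common part keeps 2.72 mm² — area = 2.72 mm²; (whole slice rotated 50° about Z — lengths, areas and connectivity unchanged). Overall, the cross-section is a single solid region. Net area = 2.72 mm².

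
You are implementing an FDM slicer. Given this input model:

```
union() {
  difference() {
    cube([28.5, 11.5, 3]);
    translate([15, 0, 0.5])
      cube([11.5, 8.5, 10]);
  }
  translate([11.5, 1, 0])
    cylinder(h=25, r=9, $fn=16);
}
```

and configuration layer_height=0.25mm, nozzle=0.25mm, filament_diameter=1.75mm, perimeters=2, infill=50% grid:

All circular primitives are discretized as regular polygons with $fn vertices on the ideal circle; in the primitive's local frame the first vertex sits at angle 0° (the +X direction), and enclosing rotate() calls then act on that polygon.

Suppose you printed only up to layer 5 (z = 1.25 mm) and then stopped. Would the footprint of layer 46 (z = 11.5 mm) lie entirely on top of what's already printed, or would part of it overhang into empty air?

entirely on top

Compare the two slices. At z = 1.25: the cube is present — its section is the full 28.5×11.5 rectangle (area 327.75 mm²); the cube at (15, 0) is present — its section is the full 11.5×8.5 rectangle (area 97.75 mm²); Subtracting the remaining from the first: starting from the 28.5×11.5 cube (327.75 mm²), the 11.5×8.5 cube at (15, 0) lies inside it touching the edge (removes its full 97.75 mm²) — area = 230.00 mm²; the r=9 cylinder at (11.5, 1) contributes a regular 16-gon of circumradius 9 (area = (16/2)·9.000²·sin(360°/16) = 247.98 mm²); Combining (union): the regions partially overlap — summed areas 477.98 mm² minus the doubly-counted overlap 105.13 mm² gives 372.85 mm² — area = 372.85 mm². At z = 11.5: the cube is not intersected at this z (z outside [0, 3]); the cube at (15, 0) does not reach this height (z outside [0.5, 10.5]); Taking the first minus the rest: the first operand is absent here, so nothing remains; the cylinder at (11.5, 1): section is a regular 16-gon, circumradius r=9 (area = (16/2)·9.000²·sin(360°/16) = 247.98 mm²); Merging all regions: only the r=9 cylinder at (11.5, 1) is present, so the union is just that shape — area = 247.98 mm². Checking containment: the cross-section at z = 11.5 is a subset of the cross-section at z = 1.25.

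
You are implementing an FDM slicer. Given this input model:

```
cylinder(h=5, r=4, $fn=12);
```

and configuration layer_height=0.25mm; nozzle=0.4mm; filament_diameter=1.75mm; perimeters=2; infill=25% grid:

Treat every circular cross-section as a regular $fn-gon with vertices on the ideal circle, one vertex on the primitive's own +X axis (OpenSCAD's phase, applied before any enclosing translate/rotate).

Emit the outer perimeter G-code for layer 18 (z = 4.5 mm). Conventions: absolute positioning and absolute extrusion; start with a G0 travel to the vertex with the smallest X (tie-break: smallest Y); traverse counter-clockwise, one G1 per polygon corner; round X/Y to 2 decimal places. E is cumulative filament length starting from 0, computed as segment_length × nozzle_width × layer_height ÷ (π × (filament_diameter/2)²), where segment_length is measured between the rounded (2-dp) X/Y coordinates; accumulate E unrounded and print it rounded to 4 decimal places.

At z = 4.5 mm: the cylinder: section is a regular 12-gon, circumradius r=4. The outline is a single polygon with 12 vertices. Extrusion per mm of travel: 0.4 × 0.25 / (π × 0.875²) = 0.041575. Accumulating E over each segment gives final E = 1.0324.

G0 X-4.00 Y0.00 Z4.50
G1 X-3.46 Y-2.00 E0.0861
G1 X-2.00 Y-3.46 E0.1720
G1 X0.00 Y-4.00 E0.2581
G1 X2.00 Y-3.46 E0.3442
G1 X3.46 Y-2.00 E0.4301
G1 X4.00 Y0.00 E0.5162
G1 X3.46 Y2.00 E0.6023
G1 X2.00 Y3.46 E0.6882
G1 X0.00 Y4.00 E0.7743
G1 X-2.00 Y3.46 E0.8604
G1 X-3.46 Y2.00 E0.9463
G1 X-4.00 Y0.00 E1.0324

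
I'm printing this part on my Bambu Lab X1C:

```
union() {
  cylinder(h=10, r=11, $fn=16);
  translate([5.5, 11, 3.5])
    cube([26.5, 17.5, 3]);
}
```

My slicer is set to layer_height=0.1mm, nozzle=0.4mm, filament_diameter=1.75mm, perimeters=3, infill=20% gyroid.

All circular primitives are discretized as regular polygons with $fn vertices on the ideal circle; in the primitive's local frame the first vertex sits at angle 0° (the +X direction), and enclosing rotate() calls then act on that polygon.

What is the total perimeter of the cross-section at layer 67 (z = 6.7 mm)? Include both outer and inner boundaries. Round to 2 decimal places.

At z = 6.7 mm: the r=11 cylinder contributes a regular 16-gon of circumradius 11 (perimeter = 2·16·11.000·sin(180°/16) = 68.67 mm); the cube at (5.5, 11) is absent (z outside [3.5, 6.5]); Merging all regions: only the r=11 cylinder is present, so the union is just that shape — boundary = 68.67 mm. Overall, the cross-section is a single solid region. Total boundary length (outer) = 68.67 mm.

68.67 mm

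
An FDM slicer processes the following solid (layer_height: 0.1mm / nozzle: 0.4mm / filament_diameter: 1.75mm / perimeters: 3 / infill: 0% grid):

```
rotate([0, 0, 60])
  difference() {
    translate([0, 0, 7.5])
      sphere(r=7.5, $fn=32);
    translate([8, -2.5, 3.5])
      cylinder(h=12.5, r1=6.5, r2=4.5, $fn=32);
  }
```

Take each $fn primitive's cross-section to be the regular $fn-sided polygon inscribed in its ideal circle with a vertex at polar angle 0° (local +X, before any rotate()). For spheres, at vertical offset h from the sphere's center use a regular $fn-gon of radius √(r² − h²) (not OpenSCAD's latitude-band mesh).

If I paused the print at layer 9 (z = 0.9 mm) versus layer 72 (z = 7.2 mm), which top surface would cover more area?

Layer 9 (z = 0.9): the r=7.5 sphere contributes a regular 32-gon of circumradius √(7.5²−6.6²) = 3.562 (area = (32/2)·3.562²·sin(360°/32) = 39.61 mm²); the cone at (8, -2.5) does not reach this height (z outside [3.5, 16]); Taking the first minus the rest: none of the subtracted shapes is present at this height, so the r=7.5 sphere is unchanged — area = 39.61 mm²; (whole slice rotated 60° about Z — lengths, areas and connectivity unchanged). So its area = 39.61 mm². Layer 72 (z = 7.2): the r=7.5 sphere slices to a regular 32-gon of circumradius 7.494 (√(r²−h²) with h=0.3 from center) (area = (32/2)·7.494²·sin(360°/32) = 175.30 mm²); the cone at (8, -2.5) contributes a regular 32-gon of circumradius 5.908 (interpolated between r1=6.5 and r2=4.5 at t=0.296) (area = (32/2)·5.908²·sin(360°/32) = 108.95 mm²); After the difference (first − rest): starting from the r=7.5 sphere (175.30 mm²), the cone at (8, -2.5) partially overlaps it — only the 35.61 mm² overlap (of its 108.95 mm²) is removed, clipping the outline — area = 139.69 mm²; (rotated 60° about Z; rotation is an isometry so areas/perimeters/island counts are preserved). So its area = 139.69 mm². Layer 72 is larger (139.69 vs 39.61 mm²).

layer 72 (z = 7.2 mm)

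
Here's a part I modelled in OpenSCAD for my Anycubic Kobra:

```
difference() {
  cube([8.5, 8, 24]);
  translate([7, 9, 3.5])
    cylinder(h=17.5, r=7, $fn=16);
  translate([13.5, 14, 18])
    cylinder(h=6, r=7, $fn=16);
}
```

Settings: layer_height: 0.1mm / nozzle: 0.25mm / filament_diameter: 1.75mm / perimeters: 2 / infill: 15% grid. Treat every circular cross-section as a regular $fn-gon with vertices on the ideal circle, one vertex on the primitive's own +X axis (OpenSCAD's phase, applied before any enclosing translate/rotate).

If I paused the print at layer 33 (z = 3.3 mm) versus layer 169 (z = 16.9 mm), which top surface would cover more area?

layer 33 (z = 3.3 mm)

Layer 33 (z = 3.3): the cube (footprint 8.5×8) is included at this height (area 68.00 mm²); the cylinder at (7, 9) is not intersected at this z (z outside [3.5, 21]); the cylinder at (13.5, 14) is not intersected at this z (z outside [18, 24]); Taking the first minus the rest: none of the subtracted shapes is present at this height, so the 8.5×8 cube is unchanged — area = 68.00 mm². So its area = 68.00 mm². Layer 169 (z = 16.9): the cube is present — its section is the full 8.5×8 rectangle (area 68.00 mm²); the r=7 cylinder at (7, 9) gives a regular 16-gon of circumradius 7 (constant along its height) (area = (16/2)·7.000²·sin(360°/16) = 150.01 mm²); the cylinder at (13.5, 14) is absent (z outside [18, 24]); Subtracting the remaining from the first: starting from the 8.5×8 cube (68.00 mm²), the r=7 cylinder at (7, 9) partially overlaps it — only the 39.38 mm² overlap (of its 150.01 mm²) is removed, clipping the outline — area = 28.62 mm². So its area = 28.62 mm². Layer 33 is larger (68.00 vs 28.62 mm²).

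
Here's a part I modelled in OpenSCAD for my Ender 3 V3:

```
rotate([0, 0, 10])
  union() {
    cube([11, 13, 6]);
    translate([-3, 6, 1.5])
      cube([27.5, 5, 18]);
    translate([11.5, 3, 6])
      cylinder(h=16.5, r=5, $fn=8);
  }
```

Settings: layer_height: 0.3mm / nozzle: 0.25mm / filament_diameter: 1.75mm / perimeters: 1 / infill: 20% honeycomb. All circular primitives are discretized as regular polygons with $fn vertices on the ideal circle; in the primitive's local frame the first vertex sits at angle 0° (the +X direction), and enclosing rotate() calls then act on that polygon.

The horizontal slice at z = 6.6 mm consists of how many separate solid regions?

1

At z = 6.6 mm: the cube is absent (z outside [0, 6]); the cube at (-3, 6) (footprint 27.5×5) is included at this height; the r=5 cylinder at (11.5, 3) gives a regular 8-gon of circumradius 5 (constant along its height); Merging all regions: the regions partially overlap (shared area 9.08 mm²), so overlapping operands fuse into one piece — 1 connected region; (whole slice rotated 10° about Z — lengths, areas and connectivity unchanged). The result has 1 disconnected region.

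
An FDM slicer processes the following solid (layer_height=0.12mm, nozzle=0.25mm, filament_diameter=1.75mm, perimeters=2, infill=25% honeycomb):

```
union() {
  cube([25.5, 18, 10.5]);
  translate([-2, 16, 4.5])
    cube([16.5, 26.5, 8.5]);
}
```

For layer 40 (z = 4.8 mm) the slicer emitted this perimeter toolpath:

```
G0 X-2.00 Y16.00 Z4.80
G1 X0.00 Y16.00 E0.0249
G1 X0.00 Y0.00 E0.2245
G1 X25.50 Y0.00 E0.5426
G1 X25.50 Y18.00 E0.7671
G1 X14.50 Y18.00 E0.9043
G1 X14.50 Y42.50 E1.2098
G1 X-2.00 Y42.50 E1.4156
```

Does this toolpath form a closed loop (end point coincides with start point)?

no

Start point (G0): (-2.00, 16.00). End point (last G1): the path does not return to the start — open.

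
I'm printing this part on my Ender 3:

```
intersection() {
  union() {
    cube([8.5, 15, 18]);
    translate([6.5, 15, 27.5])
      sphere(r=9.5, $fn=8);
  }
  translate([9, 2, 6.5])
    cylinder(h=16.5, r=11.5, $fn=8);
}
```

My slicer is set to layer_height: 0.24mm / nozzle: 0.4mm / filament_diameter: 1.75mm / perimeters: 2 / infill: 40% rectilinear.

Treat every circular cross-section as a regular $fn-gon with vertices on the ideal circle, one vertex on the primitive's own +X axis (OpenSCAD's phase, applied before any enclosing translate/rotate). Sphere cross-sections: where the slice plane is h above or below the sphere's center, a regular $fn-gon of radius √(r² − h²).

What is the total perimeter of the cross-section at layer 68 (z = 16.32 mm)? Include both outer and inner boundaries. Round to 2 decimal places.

At z = 16.32 mm: the cube (footprint 8.5×15) is included at this height (perimeter 47.00 mm); the sphere at (6.5, 15) does not reach this height (|z−center|=11.180 > r=9.5); Taking the union: only the 8.5×15 cube is present, so the union is just that shape — boundary = 47.00 mm; the r=11.5 cylinder at (9, 2) gives a regular 8-gon of circumradius 11.5 (constant along its height) (perimeter = 2·8·11.500·sin(180°/8) = 70.41 mm); Taking the intersection: the r=11.5 cylinder at (9, 2) partially overlaps the result so far; clipping to the common part keeps 97.27 mm² — boundary = 40.36 mm. Overall, the cross-section is a single solid region. Total boundary length (outer) = 40.36 mm.

40.36 mm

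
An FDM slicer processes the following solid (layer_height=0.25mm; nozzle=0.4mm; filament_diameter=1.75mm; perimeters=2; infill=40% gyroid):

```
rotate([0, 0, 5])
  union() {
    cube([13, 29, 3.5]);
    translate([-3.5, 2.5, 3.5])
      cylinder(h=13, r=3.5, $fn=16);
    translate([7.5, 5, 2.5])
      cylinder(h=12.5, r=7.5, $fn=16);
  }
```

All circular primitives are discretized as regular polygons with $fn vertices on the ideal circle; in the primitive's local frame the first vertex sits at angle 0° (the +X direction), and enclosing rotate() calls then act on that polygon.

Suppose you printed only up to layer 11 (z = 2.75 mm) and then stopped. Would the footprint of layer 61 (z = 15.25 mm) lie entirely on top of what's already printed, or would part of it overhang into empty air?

part overhangs

Compare the two slices. At z = 2.75: the cube (footprint 13×29) is included at this height (area 377.00 mm²); the cylinder at (-3.5, 2.5) does not reach this height (z outside [3.5, 16.5]); the r=7.5 cylinder at (7.5, 5) gives a regular 16-gon of circumradius 7.5 (constant along its height) (area = (16/2)·7.500²·sin(360°/16) = 172.21 mm²); Combining (union): the regions partially overlap — summed areas 549.21 mm² minus the doubly-counted overlap 141.10 mm² gives 408.10 mm² — area = 408.10 mm²; (whole slice rotated 5° about Z — lengths, areas and connectivity unchanged). At z = 15.25: the cube does not reach this height (z outside [0, 3.5]); the cylinder at (-3.5, 2.5): section is a regular 16-gon, circumradius r=3.5 (area = (16/2)·3.500²·sin(360°/16) = 37.50 mm²); the cylinder at (7.5, 5) is not intersected at this z (z outside [2.5, 15]); Combining (union): only the r=3.5 cylinder at (-3.5, 2.5) is present, so the union is just that shape — area = 37.50 mm²; (whole slice rotated 5° about Z — lengths, areas and connectivity unchanged). Checking containment: at z = 15.25 the cross-section extends beyond the z = 2.75 cross-section by about 37.50 mm².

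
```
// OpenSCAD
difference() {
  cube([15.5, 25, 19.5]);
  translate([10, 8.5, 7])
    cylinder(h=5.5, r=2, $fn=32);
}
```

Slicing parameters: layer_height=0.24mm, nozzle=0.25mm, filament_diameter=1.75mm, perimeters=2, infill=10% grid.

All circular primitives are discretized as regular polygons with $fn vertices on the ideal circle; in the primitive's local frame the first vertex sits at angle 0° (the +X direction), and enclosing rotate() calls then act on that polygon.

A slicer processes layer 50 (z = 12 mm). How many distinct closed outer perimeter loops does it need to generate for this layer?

At z = 12 mm: the 15.5×25 cube contributes its full rectangle; the r=2 cylinder at (10, 8.5) gives a regular 32-gon of circumradius 2 (constant along its height); Taking the first minus the rest: starting from the 15.5×25 cube, the r=2 cylinder at (10, 8.5) lies wholly inside it (removes its full 12.49 mm² and its 12.55 mm outline becomes a hole wall) — 1 connected region with 1 hole. The result has 1 disconnected region.

1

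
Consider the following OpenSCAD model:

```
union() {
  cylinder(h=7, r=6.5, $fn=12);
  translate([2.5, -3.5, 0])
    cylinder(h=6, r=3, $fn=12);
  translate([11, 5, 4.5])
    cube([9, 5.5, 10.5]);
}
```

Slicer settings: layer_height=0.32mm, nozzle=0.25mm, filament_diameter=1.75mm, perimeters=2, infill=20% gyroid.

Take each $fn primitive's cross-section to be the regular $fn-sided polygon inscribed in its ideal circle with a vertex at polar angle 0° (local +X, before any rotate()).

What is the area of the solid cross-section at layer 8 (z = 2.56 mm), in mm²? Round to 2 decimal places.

At z = 2.56 mm: the r=6.5 cylinder gives a regular 12-gon of circumradius 6.5 (constant along its height) (area = (12/2)·6.500²·sin(360°/12) = 126.75 mm²); the cylinder at (2.5, -3.5): section is a regular 12-gon, circumradius r=3 (area = (12/2)·3.000²·sin(360°/12) = 27.00 mm²); the cube at (11, 5) does not reach this height (z outside [4.5, 15]); Merging all regions: the regions partially overlap — summed areas 153.75 mm² minus the doubly-counted overlap 23.76 mm² gives 129.99 mm² — area = 129.99 mm². Overall, the cross-section is a single solid region. Net area = 129.99 mm².

129.99 mm²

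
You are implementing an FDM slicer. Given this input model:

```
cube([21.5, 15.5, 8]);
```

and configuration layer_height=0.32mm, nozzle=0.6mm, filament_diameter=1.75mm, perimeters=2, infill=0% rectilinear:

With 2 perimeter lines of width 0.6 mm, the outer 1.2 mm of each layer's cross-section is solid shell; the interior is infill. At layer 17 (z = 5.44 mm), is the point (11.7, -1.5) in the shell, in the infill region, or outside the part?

At z = 5.44 mm: the cube (footprint 21.5×15.5) is included at this height. Overall, the cross-section is a single solid region. The nearest boundary edge runs (0.00, 0.00)→(21.50, 0.00); distance from the point to it = 1.50 mm. The point is not inside any of the regions above, so it lies outside the cross-section (1.50 mm from the nearest boundary).

outside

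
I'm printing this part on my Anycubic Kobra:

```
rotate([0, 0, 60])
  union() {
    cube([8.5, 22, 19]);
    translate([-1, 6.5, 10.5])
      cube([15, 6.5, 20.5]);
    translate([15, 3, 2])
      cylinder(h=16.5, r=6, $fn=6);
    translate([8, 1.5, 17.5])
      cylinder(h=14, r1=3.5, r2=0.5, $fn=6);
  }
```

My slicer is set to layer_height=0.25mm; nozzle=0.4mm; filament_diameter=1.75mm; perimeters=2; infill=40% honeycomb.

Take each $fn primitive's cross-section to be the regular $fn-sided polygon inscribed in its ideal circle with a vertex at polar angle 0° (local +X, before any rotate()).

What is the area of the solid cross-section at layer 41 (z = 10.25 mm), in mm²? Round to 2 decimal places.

280.53 mm²

At z = 10.25 mm: the cube (footprint 8.5×22) is included at this height (area 187.00 mm²); the cube at (-1, 6.5) does not reach this height (z outside [10.5, 31]); the r=6 cylinder at (15, 3) contributes a regular 6-gon of circumradius 6 (area = (6/2)·6.000²·sin(360°/6) = 93.53 mm²); the cone at (8, 1.5) is absent (z outside [17.5, 31.5]); Combining (union): the 2 present regions are separate (no shared area or edge), so areas and boundary lengths simply add and each stays a separate island — area = 280.53 mm²; (rotated 60° about Z; rotation is an isometry so areas/perimeters/island counts are preserved). Overall, the cross-section has 2 separate islands. Net area = 280.53 mm².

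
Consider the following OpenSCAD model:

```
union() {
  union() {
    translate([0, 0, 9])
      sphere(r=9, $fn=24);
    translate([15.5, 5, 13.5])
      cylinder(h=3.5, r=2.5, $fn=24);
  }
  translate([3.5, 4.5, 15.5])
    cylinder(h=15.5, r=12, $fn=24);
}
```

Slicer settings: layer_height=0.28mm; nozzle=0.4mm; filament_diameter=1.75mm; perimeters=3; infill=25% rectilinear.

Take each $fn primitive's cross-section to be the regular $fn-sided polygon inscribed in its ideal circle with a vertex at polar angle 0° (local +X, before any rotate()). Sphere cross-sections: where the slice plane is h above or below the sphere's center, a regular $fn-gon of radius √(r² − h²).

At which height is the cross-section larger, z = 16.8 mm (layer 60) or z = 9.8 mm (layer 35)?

Layer 60 (z = 16.8): the r=9 sphere contributes a regular 24-gon of circumradius √(9²−7.8²) = 4.490 (area = (24/2)·4.490²·sin(360°/24) = 62.61 mm²); the r=2.5 cylinder at (15.5, 5) contributes a regular 24-gon of circumradius 2.5 (area = (24/2)·2.500²·sin(360°/24) = 19.41 mm²); Merging all regions: the 2 present regions are separate (no shared area or edge), so areas and boundary lengths simply add and each stays a separate island — area = 82.02 mm²; the r=12 cylinder at (3.5, 4.5) contributes a regular 24-gon of circumradius 12 (area = (24/2)·12.000²·sin(360°/24) = 447.24 mm²); Merging all regions: the regions partially overlap — summed areas 529.26 mm² minus the doubly-counted overlap 71.48 mm² gives 457.79 mm² — area = 457.79 mm². So its area = 457.79 mm². Layer 35 (z = 9.8): the r=9 sphere slices to a regular 24-gon of circumradius 8.964 (√(r²−h²) with h=0.8 from center) (area = (24/2)·8.964²·sin(360°/24) = 249.58 mm²); the cylinder at (15.5, 5) is absent (z outside [13.5, 17]); Combining (union): only the r=9 sphere is present, so the union is just that shape — area = 249.58 mm²; the cylinder at (3.5, 4.5) is not intersected at this z (z outside [15.5, 31]); Merging all regions: only the result so far is present, so the union is just that shape — area = 249.58 mm². So its area = 249.58 mm². Layer 60 is larger (457.79 vs 249.58 mm²).

layer 60 (z = 16.8 mm)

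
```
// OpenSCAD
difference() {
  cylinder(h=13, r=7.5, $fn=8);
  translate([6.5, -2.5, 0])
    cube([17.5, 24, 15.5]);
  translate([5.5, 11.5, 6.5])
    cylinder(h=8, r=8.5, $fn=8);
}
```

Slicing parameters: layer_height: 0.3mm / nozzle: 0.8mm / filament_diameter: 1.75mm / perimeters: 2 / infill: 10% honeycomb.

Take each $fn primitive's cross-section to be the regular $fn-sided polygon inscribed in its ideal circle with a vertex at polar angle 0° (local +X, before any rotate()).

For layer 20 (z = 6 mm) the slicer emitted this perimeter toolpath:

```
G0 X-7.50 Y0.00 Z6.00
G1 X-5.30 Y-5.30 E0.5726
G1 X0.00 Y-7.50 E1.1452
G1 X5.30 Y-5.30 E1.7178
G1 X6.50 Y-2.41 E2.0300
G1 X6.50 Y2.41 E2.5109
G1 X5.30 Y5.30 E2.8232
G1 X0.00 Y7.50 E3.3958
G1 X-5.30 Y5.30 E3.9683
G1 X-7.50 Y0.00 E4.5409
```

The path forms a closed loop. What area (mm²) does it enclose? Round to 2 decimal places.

Apply the shoelace formula to the sequence of (X, Y) vertices; enclosed area = 156.59 mm².

156.59 mm²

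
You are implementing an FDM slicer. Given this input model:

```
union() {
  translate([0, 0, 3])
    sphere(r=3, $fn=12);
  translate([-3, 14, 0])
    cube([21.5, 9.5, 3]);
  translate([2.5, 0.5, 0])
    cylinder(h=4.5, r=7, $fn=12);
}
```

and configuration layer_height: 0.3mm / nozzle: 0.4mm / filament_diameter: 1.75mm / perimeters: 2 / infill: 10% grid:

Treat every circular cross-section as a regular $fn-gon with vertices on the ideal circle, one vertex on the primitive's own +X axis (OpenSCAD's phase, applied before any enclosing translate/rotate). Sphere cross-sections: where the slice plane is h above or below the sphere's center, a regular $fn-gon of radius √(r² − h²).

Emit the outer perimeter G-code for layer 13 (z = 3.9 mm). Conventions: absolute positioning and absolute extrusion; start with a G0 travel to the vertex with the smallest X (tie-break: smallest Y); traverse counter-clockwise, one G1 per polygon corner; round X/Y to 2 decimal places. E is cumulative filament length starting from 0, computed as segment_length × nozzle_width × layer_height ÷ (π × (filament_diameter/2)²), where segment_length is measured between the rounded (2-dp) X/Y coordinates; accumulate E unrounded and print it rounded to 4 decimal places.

G0 X-4.50 Y0.50 Z3.90
G1 X-3.56 Y-3.00 E0.1808
G1 X-1.00 Y-5.56 E0.3614
G1 X2.50 Y-6.50 E0.5422
G1 X6.00 Y-5.56 E0.7230
G1 X8.56 Y-3.00 E0.9037
G1 X9.50 Y0.50 E1.0845
G1 X8.56 Y4.00 E1.2653
G1 X6.00 Y6.56 E1.4459
G1 X2.50 Y7.50 E1.6267
G1 X-1.00 Y6.56 E1.8075
G1 X-3.56 Y4.00 E1.9881
G1 X-4.50 Y0.50 E2.1689

At z = 3.9 mm: the r=3 sphere contributes a regular 12-gon of circumradius √(3²−0.9²) = 2.862; the cube at (-3, 14) is absent (z outside [0, 3]); the r=7 cylinder at (2.5, 0.5) gives a regular 12-gon of circumradius 7 (constant along its height); Taking the union: the r=3 sphere lies entirely inside the r=7 cylinder at (2.5, 0.5), so the union is just the r=7 cylinder at (2.5, 0.5) — 1 connected region. The outline is a single polygon with 12 vertices. Extrusion per mm of travel: 0.4 × 0.3 / (π × 0.875²) = 0.049890. Accumulating E over each segment gives final E = 2.1689.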